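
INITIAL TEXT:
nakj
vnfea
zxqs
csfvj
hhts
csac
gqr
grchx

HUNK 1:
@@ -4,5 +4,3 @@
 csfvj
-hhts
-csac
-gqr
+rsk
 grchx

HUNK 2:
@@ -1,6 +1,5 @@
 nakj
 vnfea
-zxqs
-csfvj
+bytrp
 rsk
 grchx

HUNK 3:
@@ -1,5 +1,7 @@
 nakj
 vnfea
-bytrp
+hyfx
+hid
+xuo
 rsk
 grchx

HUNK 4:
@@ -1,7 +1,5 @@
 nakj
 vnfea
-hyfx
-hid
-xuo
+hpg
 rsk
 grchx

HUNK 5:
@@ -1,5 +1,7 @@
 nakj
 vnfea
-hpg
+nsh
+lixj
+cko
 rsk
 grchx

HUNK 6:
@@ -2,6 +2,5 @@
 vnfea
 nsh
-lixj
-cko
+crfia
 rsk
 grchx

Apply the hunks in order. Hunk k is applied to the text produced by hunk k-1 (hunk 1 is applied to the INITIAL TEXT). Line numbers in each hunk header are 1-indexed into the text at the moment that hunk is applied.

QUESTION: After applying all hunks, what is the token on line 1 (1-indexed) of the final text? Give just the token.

Hunk 1: at line 4 remove [hhts,csac,gqr] add [rsk] -> 6 lines: nakj vnfea zxqs csfvj rsk grchx
Hunk 2: at line 1 remove [zxqs,csfvj] add [bytrp] -> 5 lines: nakj vnfea bytrp rsk grchx
Hunk 3: at line 1 remove [bytrp] add [hyfx,hid,xuo] -> 7 lines: nakj vnfea hyfx hid xuo rsk grchx
Hunk 4: at line 1 remove [hyfx,hid,xuo] add [hpg] -> 5 lines: nakj vnfea hpg rsk grchx
Hunk 5: at line 1 remove [hpg] add [nsh,lixj,cko] -> 7 lines: nakj vnfea nsh lixj cko rsk grchx
Hunk 6: at line 2 remove [lixj,cko] add [crfia] -> 6 lines: nakj vnfea nsh crfia rsk grchx
Final line 1: nakj

Answer: nakj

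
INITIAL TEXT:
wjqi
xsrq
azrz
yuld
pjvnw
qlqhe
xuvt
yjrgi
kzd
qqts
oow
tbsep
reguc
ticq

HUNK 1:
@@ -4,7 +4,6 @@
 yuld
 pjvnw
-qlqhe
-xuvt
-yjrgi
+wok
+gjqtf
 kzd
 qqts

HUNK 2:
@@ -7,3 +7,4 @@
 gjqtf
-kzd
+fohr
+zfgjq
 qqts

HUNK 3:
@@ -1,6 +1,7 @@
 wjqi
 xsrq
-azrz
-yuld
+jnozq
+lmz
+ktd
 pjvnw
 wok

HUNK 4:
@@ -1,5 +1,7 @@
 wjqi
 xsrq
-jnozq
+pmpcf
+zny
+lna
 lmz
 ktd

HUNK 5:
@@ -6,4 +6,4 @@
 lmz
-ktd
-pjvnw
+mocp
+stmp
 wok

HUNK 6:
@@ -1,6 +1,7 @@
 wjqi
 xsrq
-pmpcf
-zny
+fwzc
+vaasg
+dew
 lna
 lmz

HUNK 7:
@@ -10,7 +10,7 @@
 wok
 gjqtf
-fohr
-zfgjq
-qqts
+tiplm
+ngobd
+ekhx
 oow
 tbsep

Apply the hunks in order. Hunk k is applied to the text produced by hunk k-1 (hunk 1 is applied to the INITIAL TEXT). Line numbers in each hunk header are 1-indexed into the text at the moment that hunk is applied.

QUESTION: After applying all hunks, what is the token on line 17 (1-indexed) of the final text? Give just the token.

Answer: reguc

Derivation:
Hunk 1: at line 4 remove [qlqhe,xuvt,yjrgi] add [wok,gjqtf] -> 13 lines: wjqi xsrq azrz yuld pjvnw wok gjqtf kzd qqts oow tbsep reguc ticq
Hunk 2: at line 7 remove [kzd] add [fohr,zfgjq] -> 14 lines: wjqi xsrq azrz yuld pjvnw wok gjqtf fohr zfgjq qqts oow tbsep reguc ticq
Hunk 3: at line 1 remove [azrz,yuld] add [jnozq,lmz,ktd] -> 15 lines: wjqi xsrq jnozq lmz ktd pjvnw wok gjqtf fohr zfgjq qqts oow tbsep reguc ticq
Hunk 4: at line 1 remove [jnozq] add [pmpcf,zny,lna] -> 17 lines: wjqi xsrq pmpcf zny lna lmz ktd pjvnw wok gjqtf fohr zfgjq qqts oow tbsep reguc ticq
Hunk 5: at line 6 remove [ktd,pjvnw] add [mocp,stmp] -> 17 lines: wjqi xsrq pmpcf zny lna lmz mocp stmp wok gjqtf fohr zfgjq qqts oow tbsep reguc ticq
Hunk 6: at line 1 remove [pmpcf,zny] add [fwzc,vaasg,dew] -> 18 lines: wjqi xsrq fwzc vaasg dew lna lmz mocp stmp wok gjqtf fohr zfgjq qqts oow tbsep reguc ticq
Hunk 7: at line 10 remove [fohr,zfgjq,qqts] add [tiplm,ngobd,ekhx] -> 18 lines: wjqi xsrq fwzc vaasg dew lna lmz mocp stmp wok gjqtf tiplm ngobd ekhx oow tbsep reguc ticq
Final line 17: reguc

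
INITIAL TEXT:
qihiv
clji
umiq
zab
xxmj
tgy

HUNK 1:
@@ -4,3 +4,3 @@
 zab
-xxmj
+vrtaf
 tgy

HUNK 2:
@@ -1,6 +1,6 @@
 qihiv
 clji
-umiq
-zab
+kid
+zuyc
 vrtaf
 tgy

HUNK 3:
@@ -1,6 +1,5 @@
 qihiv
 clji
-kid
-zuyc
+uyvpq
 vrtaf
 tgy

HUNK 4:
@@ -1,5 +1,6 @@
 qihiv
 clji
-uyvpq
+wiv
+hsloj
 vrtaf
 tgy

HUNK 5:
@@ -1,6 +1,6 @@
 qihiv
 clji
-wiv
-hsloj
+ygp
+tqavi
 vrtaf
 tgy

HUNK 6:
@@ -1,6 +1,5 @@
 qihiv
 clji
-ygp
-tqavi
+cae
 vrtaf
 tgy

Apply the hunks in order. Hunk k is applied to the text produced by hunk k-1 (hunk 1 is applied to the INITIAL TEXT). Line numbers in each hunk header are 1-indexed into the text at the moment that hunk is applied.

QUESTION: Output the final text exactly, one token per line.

Hunk 1: at line 4 remove [xxmj] add [vrtaf] -> 6 lines: qihiv clji umiq zab vrtaf tgy
Hunk 2: at line 1 remove [umiq,zab] add [kid,zuyc] -> 6 lines: qihiv clji kid zuyc vrtaf tgy
Hunk 3: at line 1 remove [kid,zuyc] add [uyvpq] -> 5 lines: qihiv clji uyvpq vrtaf tgy
Hunk 4: at line 1 remove [uyvpq] add [wiv,hsloj] -> 6 lines: qihiv clji wiv hsloj vrtaf tgy
Hunk 5: at line 1 remove [wiv,hsloj] add [ygp,tqavi] -> 6 lines: qihiv clji ygp tqavi vrtaf tgy
Hunk 6: at line 1 remove [ygp,tqavi] add [cae] -> 5 lines: qihiv clji cae vrtaf tgy

Answer: qihiv
clji
cae
vrtaf
tgy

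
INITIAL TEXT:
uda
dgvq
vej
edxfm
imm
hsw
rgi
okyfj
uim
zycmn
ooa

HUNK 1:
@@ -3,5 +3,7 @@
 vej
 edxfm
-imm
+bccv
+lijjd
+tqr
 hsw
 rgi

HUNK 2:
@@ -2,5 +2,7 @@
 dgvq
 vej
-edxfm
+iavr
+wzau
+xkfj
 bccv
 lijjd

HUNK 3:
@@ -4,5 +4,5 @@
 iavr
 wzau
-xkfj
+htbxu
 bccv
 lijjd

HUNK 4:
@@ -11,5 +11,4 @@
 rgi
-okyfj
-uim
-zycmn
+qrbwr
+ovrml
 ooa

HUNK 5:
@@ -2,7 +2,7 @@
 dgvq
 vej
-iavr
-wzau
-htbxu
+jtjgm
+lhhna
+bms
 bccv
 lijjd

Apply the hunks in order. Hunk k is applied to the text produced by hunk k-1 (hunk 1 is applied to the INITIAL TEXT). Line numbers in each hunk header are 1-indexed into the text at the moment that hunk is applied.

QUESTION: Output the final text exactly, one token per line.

Hunk 1: at line 3 remove [imm] add [bccv,lijjd,tqr] -> 13 lines: uda dgvq vej edxfm bccv lijjd tqr hsw rgi okyfj uim zycmn ooa
Hunk 2: at line 2 remove [edxfm] add [iavr,wzau,xkfj] -> 15 lines: uda dgvq vej iavr wzau xkfj bccv lijjd tqr hsw rgi okyfj uim zycmn ooa
Hunk 3: at line 4 remove [xkfj] add [htbxu] -> 15 lines: uda dgvq vej iavr wzau htbxu bccv lijjd tqr hsw rgi okyfj uim zycmn ooa
Hunk 4: at line 11 remove [okyfj,uim,zycmn] add [qrbwr,ovrml] -> 14 lines: uda dgvq vej iavr wzau htbxu bccv lijjd tqr hsw rgi qrbwr ovrml ooa
Hunk 5: at line 2 remove [iavr,wzau,htbxu] add [jtjgm,lhhna,bms] -> 14 lines: uda dgvq vej jtjgm lhhna bms bccv lijjd tqr hsw rgi qrbwr ovrml ooa

Answer: uda
dgvq
vej
jtjgm
lhhna
bms
bccv
lijjd
tqr
hsw
rgi
qrbwr
ovrml
ooa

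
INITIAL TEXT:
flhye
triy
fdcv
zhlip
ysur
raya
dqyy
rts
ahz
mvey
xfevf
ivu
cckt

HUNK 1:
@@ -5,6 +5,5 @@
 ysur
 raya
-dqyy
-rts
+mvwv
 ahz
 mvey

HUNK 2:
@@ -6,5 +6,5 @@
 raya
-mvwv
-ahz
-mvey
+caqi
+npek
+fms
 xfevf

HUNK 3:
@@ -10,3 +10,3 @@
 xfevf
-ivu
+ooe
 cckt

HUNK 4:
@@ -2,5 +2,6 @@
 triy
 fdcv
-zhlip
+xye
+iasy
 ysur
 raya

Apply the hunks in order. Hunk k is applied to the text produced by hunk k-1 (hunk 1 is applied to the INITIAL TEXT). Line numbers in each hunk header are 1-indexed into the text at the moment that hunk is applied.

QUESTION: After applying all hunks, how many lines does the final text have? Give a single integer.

Hunk 1: at line 5 remove [dqyy,rts] add [mvwv] -> 12 lines: flhye triy fdcv zhlip ysur raya mvwv ahz mvey xfevf ivu cckt
Hunk 2: at line 6 remove [mvwv,ahz,mvey] add [caqi,npek,fms] -> 12 lines: flhye triy fdcv zhlip ysur raya caqi npek fms xfevf ivu cckt
Hunk 3: at line 10 remove [ivu] add [ooe] -> 12 lines: flhye triy fdcv zhlip ysur raya caqi npek fms xfevf ooe cckt
Hunk 4: at line 2 remove [zhlip] add [xye,iasy] -> 13 lines: flhye triy fdcv xye iasy ysur raya caqi npek fms xfevf ooe cckt
Final line count: 13

Answer: 13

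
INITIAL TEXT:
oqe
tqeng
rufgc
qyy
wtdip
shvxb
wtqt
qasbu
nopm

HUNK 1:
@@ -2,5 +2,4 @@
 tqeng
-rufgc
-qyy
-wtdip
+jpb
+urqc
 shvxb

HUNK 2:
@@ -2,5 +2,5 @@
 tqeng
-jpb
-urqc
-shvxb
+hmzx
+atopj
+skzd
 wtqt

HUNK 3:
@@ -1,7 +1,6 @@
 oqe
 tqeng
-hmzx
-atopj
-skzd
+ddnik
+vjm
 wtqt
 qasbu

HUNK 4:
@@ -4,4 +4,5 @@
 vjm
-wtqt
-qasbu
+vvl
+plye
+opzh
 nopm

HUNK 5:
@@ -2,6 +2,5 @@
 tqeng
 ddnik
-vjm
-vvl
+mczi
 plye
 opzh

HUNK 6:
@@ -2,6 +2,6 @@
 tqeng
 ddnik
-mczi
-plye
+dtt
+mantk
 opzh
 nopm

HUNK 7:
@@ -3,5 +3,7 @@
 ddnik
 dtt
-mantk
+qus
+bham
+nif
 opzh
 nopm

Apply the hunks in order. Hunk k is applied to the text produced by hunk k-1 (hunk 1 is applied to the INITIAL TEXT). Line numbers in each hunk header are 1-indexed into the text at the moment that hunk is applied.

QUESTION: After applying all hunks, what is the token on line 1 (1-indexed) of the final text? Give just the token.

Answer: oqe

Derivation:
Hunk 1: at line 2 remove [rufgc,qyy,wtdip] add [jpb,urqc] -> 8 lines: oqe tqeng jpb urqc shvxb wtqt qasbu nopm
Hunk 2: at line 2 remove [jpb,urqc,shvxb] add [hmzx,atopj,skzd] -> 8 lines: oqe tqeng hmzx atopj skzd wtqt qasbu nopm
Hunk 3: at line 1 remove [hmzx,atopj,skzd] add [ddnik,vjm] -> 7 lines: oqe tqeng ddnik vjm wtqt qasbu nopm
Hunk 4: at line 4 remove [wtqt,qasbu] add [vvl,plye,opzh] -> 8 lines: oqe tqeng ddnik vjm vvl plye opzh nopm
Hunk 5: at line 2 remove [vjm,vvl] add [mczi] -> 7 lines: oqe tqeng ddnik mczi plye opzh nopm
Hunk 6: at line 2 remove [mczi,plye] add [dtt,mantk] -> 7 lines: oqe tqeng ddnik dtt mantk opzh nopm
Hunk 7: at line 3 remove [mantk] add [qus,bham,nif] -> 9 lines: oqe tqeng ddnik dtt qus bham nif opzh nopm
Final line 1: oqe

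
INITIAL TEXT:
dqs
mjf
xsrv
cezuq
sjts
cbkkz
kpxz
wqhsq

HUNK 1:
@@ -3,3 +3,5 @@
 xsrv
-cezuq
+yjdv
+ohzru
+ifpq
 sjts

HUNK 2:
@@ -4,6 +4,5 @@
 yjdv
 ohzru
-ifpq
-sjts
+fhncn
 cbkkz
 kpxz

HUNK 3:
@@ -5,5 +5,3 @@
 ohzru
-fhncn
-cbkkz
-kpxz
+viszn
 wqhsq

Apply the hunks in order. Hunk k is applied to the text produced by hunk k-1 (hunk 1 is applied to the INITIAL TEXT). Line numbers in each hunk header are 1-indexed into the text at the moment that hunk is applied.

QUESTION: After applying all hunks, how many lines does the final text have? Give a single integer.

Hunk 1: at line 3 remove [cezuq] add [yjdv,ohzru,ifpq] -> 10 lines: dqs mjf xsrv yjdv ohzru ifpq sjts cbkkz kpxz wqhsq
Hunk 2: at line 4 remove [ifpq,sjts] add [fhncn] -> 9 lines: dqs mjf xsrv yjdv ohzru fhncn cbkkz kpxz wqhsq
Hunk 3: at line 5 remove [fhncn,cbkkz,kpxz] add [viszn] -> 7 lines: dqs mjf xsrv yjdv ohzru viszn wqhsq
Final line count: 7

Answer: 7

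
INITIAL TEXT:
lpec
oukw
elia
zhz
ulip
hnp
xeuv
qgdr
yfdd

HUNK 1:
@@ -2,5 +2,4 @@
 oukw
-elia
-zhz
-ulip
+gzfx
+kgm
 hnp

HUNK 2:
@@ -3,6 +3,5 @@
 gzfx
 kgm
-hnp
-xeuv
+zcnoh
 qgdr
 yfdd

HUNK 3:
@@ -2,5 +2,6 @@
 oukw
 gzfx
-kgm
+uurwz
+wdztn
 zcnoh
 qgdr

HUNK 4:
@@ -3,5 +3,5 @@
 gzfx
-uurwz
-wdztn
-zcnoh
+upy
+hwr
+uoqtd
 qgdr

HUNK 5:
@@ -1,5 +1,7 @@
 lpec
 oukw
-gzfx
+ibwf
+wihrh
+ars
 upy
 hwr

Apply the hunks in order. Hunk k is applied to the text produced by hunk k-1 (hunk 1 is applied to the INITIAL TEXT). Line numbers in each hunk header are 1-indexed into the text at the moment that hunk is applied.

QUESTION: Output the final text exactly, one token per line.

Hunk 1: at line 2 remove [elia,zhz,ulip] add [gzfx,kgm] -> 8 lines: lpec oukw gzfx kgm hnp xeuv qgdr yfdd
Hunk 2: at line 3 remove [hnp,xeuv] add [zcnoh] -> 7 lines: lpec oukw gzfx kgm zcnoh qgdr yfdd
Hunk 3: at line 2 remove [kgm] add [uurwz,wdztn] -> 8 lines: lpec oukw gzfx uurwz wdztn zcnoh qgdr yfdd
Hunk 4: at line 3 remove [uurwz,wdztn,zcnoh] add [upy,hwr,uoqtd] -> 8 lines: lpec oukw gzfx upy hwr uoqtd qgdr yfdd
Hunk 5: at line 1 remove [gzfx] add [ibwf,wihrh,ars] -> 10 lines: lpec oukw ibwf wihrh ars upy hwr uoqtd qgdr yfdd

Answer: lpec
oukw
ibwf
wihrh
ars
upy
hwr
uoqtd
qgdr
yfdd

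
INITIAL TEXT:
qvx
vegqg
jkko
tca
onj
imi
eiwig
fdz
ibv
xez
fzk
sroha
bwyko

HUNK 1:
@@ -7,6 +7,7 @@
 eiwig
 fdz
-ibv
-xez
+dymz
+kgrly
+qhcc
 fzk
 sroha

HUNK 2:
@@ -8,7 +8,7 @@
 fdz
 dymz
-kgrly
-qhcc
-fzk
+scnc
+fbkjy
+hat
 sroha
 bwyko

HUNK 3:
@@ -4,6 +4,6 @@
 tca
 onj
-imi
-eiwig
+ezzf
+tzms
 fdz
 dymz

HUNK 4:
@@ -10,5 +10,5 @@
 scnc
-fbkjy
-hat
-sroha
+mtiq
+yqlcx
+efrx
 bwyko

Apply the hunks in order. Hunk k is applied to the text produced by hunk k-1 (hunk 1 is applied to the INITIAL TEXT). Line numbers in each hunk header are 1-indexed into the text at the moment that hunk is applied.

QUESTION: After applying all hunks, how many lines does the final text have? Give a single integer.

Hunk 1: at line 7 remove [ibv,xez] add [dymz,kgrly,qhcc] -> 14 lines: qvx vegqg jkko tca onj imi eiwig fdz dymz kgrly qhcc fzk sroha bwyko
Hunk 2: at line 8 remove [kgrly,qhcc,fzk] add [scnc,fbkjy,hat] -> 14 lines: qvx vegqg jkko tca onj imi eiwig fdz dymz scnc fbkjy hat sroha bwyko
Hunk 3: at line 4 remove [imi,eiwig] add [ezzf,tzms] -> 14 lines: qvx vegqg jkko tca onj ezzf tzms fdz dymz scnc fbkjy hat sroha bwyko
Hunk 4: at line 10 remove [fbkjy,hat,sroha] add [mtiq,yqlcx,efrx] -> 14 lines: qvx vegqg jkko tca onj ezzf tzms fdz dymz scnc mtiq yqlcx efrx bwyko
Final line count: 14

Answer: 14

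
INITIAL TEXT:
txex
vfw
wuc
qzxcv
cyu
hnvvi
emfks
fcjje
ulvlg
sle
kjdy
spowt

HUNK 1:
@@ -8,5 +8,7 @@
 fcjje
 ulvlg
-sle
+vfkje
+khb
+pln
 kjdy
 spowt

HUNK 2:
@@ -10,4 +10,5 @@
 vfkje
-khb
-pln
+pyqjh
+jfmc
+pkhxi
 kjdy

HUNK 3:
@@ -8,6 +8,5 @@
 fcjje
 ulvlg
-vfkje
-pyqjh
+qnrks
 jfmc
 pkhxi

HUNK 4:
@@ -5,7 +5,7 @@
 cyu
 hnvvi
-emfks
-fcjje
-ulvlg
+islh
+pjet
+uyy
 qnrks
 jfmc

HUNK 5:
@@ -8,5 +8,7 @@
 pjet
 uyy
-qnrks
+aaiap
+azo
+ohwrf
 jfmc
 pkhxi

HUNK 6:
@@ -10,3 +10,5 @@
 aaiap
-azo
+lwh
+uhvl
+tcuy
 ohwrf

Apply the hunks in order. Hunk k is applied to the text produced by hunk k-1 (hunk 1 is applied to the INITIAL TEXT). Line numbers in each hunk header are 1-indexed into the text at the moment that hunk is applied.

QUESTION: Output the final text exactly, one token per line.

Hunk 1: at line 8 remove [sle] add [vfkje,khb,pln] -> 14 lines: txex vfw wuc qzxcv cyu hnvvi emfks fcjje ulvlg vfkje khb pln kjdy spowt
Hunk 2: at line 10 remove [khb,pln] add [pyqjh,jfmc,pkhxi] -> 15 lines: txex vfw wuc qzxcv cyu hnvvi emfks fcjje ulvlg vfkje pyqjh jfmc pkhxi kjdy spowt
Hunk 3: at line 8 remove [vfkje,pyqjh] add [qnrks] -> 14 lines: txex vfw wuc qzxcv cyu hnvvi emfks fcjje ulvlg qnrks jfmc pkhxi kjdy spowt
Hunk 4: at line 5 remove [emfks,fcjje,ulvlg] add [islh,pjet,uyy] -> 14 lines: txex vfw wuc qzxcv cyu hnvvi islh pjet uyy qnrks jfmc pkhxi kjdy spowt
Hunk 5: at line 8 remove [qnrks] add [aaiap,azo,ohwrf] -> 16 lines: txex vfw wuc qzxcv cyu hnvvi islh pjet uyy aaiap azo ohwrf jfmc pkhxi kjdy spowt
Hunk 6: at line 10 remove [azo] add [lwh,uhvl,tcuy] -> 18 lines: txex vfw wuc qzxcv cyu hnvvi islh pjet uyy aaiap lwh uhvl tcuy ohwrf jfmc pkhxi kjdy spowt

Answer: txex
vfw
wuc
qzxcv
cyu
hnvvi
islh
pjet
uyy
aaiap
lwh
uhvl
tcuy
ohwrf
jfmc
pkhxi
kjdy
spowt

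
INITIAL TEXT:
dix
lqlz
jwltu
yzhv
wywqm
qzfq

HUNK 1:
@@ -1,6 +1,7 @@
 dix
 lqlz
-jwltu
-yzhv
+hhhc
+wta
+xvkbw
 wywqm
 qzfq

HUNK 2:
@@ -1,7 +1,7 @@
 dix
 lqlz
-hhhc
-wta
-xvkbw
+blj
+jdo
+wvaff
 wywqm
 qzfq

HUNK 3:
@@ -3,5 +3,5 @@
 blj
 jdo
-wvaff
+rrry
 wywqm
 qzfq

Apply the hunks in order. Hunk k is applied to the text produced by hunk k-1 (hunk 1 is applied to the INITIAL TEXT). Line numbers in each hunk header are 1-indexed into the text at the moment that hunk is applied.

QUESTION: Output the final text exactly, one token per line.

Hunk 1: at line 1 remove [jwltu,yzhv] add [hhhc,wta,xvkbw] -> 7 lines: dix lqlz hhhc wta xvkbw wywqm qzfq
Hunk 2: at line 1 remove [hhhc,wta,xvkbw] add [blj,jdo,wvaff] -> 7 lines: dix lqlz blj jdo wvaff wywqm qzfq
Hunk 3: at line 3 remove [wvaff] add [rrry] -> 7 lines: dix lqlz blj jdo rrry wywqm qzfq

Answer: dix
lqlz
blj
jdo
rrry
wywqm
qzfq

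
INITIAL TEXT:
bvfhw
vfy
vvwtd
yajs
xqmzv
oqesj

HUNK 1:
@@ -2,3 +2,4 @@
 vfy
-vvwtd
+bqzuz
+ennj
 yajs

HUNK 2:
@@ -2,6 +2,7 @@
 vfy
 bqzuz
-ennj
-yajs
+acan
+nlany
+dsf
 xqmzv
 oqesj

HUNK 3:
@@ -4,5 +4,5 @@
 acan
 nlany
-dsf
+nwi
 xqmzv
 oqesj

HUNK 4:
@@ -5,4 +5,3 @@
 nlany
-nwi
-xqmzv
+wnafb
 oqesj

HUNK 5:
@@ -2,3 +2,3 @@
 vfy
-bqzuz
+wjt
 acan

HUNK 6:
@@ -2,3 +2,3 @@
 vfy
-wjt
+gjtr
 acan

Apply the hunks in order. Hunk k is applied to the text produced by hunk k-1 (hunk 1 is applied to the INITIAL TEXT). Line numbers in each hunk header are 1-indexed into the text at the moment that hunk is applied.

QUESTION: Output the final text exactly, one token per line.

Hunk 1: at line 2 remove [vvwtd] add [bqzuz,ennj] -> 7 lines: bvfhw vfy bqzuz ennj yajs xqmzv oqesj
Hunk 2: at line 2 remove [ennj,yajs] add [acan,nlany,dsf] -> 8 lines: bvfhw vfy bqzuz acan nlany dsf xqmzv oqesj
Hunk 3: at line 4 remove [dsf] add [nwi] -> 8 lines: bvfhw vfy bqzuz acan nlany nwi xqmzv oqesj
Hunk 4: at line 5 remove [nwi,xqmzv] add [wnafb] -> 7 lines: bvfhw vfy bqzuz acan nlany wnafb oqesj
Hunk 5: at line 2 remove [bqzuz] add [wjt] -> 7 lines: bvfhw vfy wjt acan nlany wnafb oqesj
Hunk 6: at line 2 remove [wjt] add [gjtr] -> 7 lines: bvfhw vfy gjtr acan nlany wnafb oqesj

Answer: bvfhw
vfy
gjtr
acan
nlany
wnafb
oqesj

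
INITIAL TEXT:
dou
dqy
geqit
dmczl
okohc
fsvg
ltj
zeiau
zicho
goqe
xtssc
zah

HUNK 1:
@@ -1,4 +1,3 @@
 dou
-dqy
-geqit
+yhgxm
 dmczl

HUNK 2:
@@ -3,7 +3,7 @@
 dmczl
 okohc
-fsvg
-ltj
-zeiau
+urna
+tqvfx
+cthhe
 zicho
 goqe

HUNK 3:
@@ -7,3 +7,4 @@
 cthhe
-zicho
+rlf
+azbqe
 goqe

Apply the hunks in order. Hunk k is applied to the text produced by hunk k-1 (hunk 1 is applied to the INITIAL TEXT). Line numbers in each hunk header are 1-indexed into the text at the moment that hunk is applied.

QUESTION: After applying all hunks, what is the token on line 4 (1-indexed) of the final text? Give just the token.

Answer: okohc

Derivation:
Hunk 1: at line 1 remove [dqy,geqit] add [yhgxm] -> 11 lines: dou yhgxm dmczl okohc fsvg ltj zeiau zicho goqe xtssc zah
Hunk 2: at line 3 remove [fsvg,ltj,zeiau] add [urna,tqvfx,cthhe] -> 11 lines: dou yhgxm dmczl okohc urna tqvfx cthhe zicho goqe xtssc zah
Hunk 3: at line 7 remove [zicho] add [rlf,azbqe] -> 12 lines: dou yhgxm dmczl okohc urna tqvfx cthhe rlf azbqe goqe xtssc zah
Final line 4: okohc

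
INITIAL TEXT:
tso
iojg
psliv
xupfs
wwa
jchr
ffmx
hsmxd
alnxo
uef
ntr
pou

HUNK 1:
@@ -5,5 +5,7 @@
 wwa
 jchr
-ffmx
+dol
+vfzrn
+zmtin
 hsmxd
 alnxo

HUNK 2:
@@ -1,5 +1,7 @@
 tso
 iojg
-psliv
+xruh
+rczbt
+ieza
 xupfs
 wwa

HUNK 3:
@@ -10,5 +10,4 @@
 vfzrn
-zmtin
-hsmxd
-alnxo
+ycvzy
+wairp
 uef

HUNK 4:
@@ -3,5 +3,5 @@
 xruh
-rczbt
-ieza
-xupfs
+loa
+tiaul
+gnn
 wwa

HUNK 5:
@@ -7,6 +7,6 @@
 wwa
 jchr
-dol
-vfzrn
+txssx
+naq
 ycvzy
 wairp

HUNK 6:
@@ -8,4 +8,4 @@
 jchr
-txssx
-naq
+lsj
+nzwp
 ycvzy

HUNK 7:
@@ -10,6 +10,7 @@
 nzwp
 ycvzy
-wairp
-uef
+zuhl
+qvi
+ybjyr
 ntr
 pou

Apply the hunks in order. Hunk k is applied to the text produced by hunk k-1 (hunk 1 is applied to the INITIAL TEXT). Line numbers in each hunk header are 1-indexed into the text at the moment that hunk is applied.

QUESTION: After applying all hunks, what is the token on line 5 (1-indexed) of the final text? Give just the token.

Hunk 1: at line 5 remove [ffmx] add [dol,vfzrn,zmtin] -> 14 lines: tso iojg psliv xupfs wwa jchr dol vfzrn zmtin hsmxd alnxo uef ntr pou
Hunk 2: at line 1 remove [psliv] add [xruh,rczbt,ieza] -> 16 lines: tso iojg xruh rczbt ieza xupfs wwa jchr dol vfzrn zmtin hsmxd alnxo uef ntr pou
Hunk 3: at line 10 remove [zmtin,hsmxd,alnxo] add [ycvzy,wairp] -> 15 lines: tso iojg xruh rczbt ieza xupfs wwa jchr dol vfzrn ycvzy wairp uef ntr pou
Hunk 4: at line 3 remove [rczbt,ieza,xupfs] add [loa,tiaul,gnn] -> 15 lines: tso iojg xruh loa tiaul gnn wwa jchr dol vfzrn ycvzy wairp uef ntr pou
Hunk 5: at line 7 remove [dol,vfzrn] add [txssx,naq] -> 15 lines: tso iojg xruh loa tiaul gnn wwa jchr txssx naq ycvzy wairp uef ntr pou
Hunk 6: at line 8 remove [txssx,naq] add [lsj,nzwp] -> 15 lines: tso iojg xruh loa tiaul gnn wwa jchr lsj nzwp ycvzy wairp uef ntr pou
Hunk 7: at line 10 remove [wairp,uef] add [zuhl,qvi,ybjyr] -> 16 lines: tso iojg xruh loa tiaul gnn wwa jchr lsj nzwp ycvzy zuhl qvi ybjyr ntr pou
Final line 5: tiaul

Answer: tiaul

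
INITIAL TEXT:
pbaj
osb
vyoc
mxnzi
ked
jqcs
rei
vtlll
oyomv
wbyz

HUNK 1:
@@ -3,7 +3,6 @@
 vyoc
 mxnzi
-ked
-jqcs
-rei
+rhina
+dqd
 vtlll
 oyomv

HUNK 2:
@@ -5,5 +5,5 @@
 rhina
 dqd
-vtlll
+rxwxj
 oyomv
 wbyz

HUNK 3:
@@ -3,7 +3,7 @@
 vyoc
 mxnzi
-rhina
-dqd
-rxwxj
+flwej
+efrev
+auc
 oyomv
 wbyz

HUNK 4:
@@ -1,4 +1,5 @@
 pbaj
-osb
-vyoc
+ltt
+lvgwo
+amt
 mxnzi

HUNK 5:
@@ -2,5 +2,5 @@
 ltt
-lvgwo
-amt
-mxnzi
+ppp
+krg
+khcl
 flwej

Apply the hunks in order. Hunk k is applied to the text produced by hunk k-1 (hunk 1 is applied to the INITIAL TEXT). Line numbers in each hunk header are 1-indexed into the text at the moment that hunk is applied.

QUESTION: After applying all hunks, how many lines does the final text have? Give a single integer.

Answer: 10

Derivation:
Hunk 1: at line 3 remove [ked,jqcs,rei] add [rhina,dqd] -> 9 lines: pbaj osb vyoc mxnzi rhina dqd vtlll oyomv wbyz
Hunk 2: at line 5 remove [vtlll] add [rxwxj] -> 9 lines: pbaj osb vyoc mxnzi rhina dqd rxwxj oyomv wbyz
Hunk 3: at line 3 remove [rhina,dqd,rxwxj] add [flwej,efrev,auc] -> 9 lines: pbaj osb vyoc mxnzi flwej efrev auc oyomv wbyz
Hunk 4: at line 1 remove [osb,vyoc] add [ltt,lvgwo,amt] -> 10 lines: pbaj ltt lvgwo amt mxnzi flwej efrev auc oyomv wbyz
Hunk 5: at line 2 remove [lvgwo,amt,mxnzi] add [ppp,krg,khcl] -> 10 lines: pbaj ltt ppp krg khcl flwej efrev auc oyomv wbyz
Final line count: 10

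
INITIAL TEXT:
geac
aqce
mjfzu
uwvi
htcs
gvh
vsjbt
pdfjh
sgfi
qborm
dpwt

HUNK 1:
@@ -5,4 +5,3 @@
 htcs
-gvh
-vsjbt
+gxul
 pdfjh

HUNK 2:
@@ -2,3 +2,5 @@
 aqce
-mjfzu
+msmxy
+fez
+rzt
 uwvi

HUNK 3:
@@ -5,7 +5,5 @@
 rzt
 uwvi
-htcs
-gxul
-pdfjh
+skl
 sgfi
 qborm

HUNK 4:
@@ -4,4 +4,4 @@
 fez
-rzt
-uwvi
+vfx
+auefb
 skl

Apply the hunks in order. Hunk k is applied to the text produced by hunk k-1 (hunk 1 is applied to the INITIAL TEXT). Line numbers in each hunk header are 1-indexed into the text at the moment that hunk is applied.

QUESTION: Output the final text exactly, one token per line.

Hunk 1: at line 5 remove [gvh,vsjbt] add [gxul] -> 10 lines: geac aqce mjfzu uwvi htcs gxul pdfjh sgfi qborm dpwt
Hunk 2: at line 2 remove [mjfzu] add [msmxy,fez,rzt] -> 12 lines: geac aqce msmxy fez rzt uwvi htcs gxul pdfjh sgfi qborm dpwt
Hunk 3: at line 5 remove [htcs,gxul,pdfjh] add [skl] -> 10 lines: geac aqce msmxy fez rzt uwvi skl sgfi qborm dpwt
Hunk 4: at line 4 remove [rzt,uwvi] add [vfx,auefb] -> 10 lines: geac aqce msmxy fez vfx auefb skl sgfi qborm dpwt

Answer: geac
aqce
msmxy
fez
vfx
auefb
skl
sgfi
qborm
dpwt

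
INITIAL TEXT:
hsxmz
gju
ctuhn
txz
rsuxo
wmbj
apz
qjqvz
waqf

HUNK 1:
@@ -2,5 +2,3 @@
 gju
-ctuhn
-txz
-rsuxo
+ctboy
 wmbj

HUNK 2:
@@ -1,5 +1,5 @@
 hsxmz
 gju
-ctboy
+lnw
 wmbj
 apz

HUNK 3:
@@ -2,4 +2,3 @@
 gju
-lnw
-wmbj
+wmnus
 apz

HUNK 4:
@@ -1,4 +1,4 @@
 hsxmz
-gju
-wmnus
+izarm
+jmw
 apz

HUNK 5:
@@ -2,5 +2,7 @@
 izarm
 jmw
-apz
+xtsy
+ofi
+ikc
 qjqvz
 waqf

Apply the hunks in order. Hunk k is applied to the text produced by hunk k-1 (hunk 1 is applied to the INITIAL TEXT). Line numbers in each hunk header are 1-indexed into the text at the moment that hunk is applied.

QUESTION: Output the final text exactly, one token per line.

Answer: hsxmz
izarm
jmw
xtsy
ofi
ikc
qjqvz
waqf

Derivation:
Hunk 1: at line 2 remove [ctuhn,txz,rsuxo] add [ctboy] -> 7 lines: hsxmz gju ctboy wmbj apz qjqvz waqf
Hunk 2: at line 1 remove [ctboy] add [lnw] -> 7 lines: hsxmz gju lnw wmbj apz qjqvz waqf
Hunk 3: at line 2 remove [lnw,wmbj] add [wmnus] -> 6 lines: hsxmz gju wmnus apz qjqvz waqf
Hunk 4: at line 1 remove [gju,wmnus] add [izarm,jmw] -> 6 lines: hsxmz izarm jmw apz qjqvz waqf
Hunk 5: at line 2 remove [apz] add [xtsy,ofi,ikc] -> 8 lines: hsxmz izarm jmw xtsy ofi ikc qjqvz waqf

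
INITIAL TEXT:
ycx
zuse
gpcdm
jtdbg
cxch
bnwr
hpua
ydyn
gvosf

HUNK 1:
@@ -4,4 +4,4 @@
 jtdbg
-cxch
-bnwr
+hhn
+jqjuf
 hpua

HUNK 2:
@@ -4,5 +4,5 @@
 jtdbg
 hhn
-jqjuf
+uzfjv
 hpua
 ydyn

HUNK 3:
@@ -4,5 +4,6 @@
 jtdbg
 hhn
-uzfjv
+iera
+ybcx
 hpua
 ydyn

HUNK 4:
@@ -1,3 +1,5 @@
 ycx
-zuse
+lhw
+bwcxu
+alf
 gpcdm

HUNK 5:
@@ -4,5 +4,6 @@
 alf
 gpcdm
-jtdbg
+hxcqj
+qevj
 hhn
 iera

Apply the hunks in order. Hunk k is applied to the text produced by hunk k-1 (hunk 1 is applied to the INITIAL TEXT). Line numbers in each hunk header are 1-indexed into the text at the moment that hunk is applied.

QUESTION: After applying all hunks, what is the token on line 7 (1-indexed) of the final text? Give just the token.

Hunk 1: at line 4 remove [cxch,bnwr] add [hhn,jqjuf] -> 9 lines: ycx zuse gpcdm jtdbg hhn jqjuf hpua ydyn gvosf
Hunk 2: at line 4 remove [jqjuf] add [uzfjv] -> 9 lines: ycx zuse gpcdm jtdbg hhn uzfjv hpua ydyn gvosf
Hunk 3: at line 4 remove [uzfjv] add [iera,ybcx] -> 10 lines: ycx zuse gpcdm jtdbg hhn iera ybcx hpua ydyn gvosf
Hunk 4: at line 1 remove [zuse] add [lhw,bwcxu,alf] -> 12 lines: ycx lhw bwcxu alf gpcdm jtdbg hhn iera ybcx hpua ydyn gvosf
Hunk 5: at line 4 remove [jtdbg] add [hxcqj,qevj] -> 13 lines: ycx lhw bwcxu alf gpcdm hxcqj qevj hhn iera ybcx hpua ydyn gvosf
Final line 7: qevj

Answer: qevj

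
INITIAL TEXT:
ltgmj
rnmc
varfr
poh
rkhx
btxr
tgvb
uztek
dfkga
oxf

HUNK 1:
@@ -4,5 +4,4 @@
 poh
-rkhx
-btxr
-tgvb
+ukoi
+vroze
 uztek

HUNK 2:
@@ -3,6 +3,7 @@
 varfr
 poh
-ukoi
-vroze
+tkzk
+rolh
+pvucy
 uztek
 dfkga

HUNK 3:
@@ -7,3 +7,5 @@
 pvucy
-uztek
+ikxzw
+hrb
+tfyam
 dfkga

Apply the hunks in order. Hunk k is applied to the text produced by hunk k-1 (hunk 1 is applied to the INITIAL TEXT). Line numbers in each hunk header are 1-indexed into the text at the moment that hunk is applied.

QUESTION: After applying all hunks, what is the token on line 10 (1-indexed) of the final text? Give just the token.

Hunk 1: at line 4 remove [rkhx,btxr,tgvb] add [ukoi,vroze] -> 9 lines: ltgmj rnmc varfr poh ukoi vroze uztek dfkga oxf
Hunk 2: at line 3 remove [ukoi,vroze] add [tkzk,rolh,pvucy] -> 10 lines: ltgmj rnmc varfr poh tkzk rolh pvucy uztek dfkga oxf
Hunk 3: at line 7 remove [uztek] add [ikxzw,hrb,tfyam] -> 12 lines: ltgmj rnmc varfr poh tkzk rolh pvucy ikxzw hrb tfyam dfkga oxf
Final line 10: tfyam

Answer: tfyam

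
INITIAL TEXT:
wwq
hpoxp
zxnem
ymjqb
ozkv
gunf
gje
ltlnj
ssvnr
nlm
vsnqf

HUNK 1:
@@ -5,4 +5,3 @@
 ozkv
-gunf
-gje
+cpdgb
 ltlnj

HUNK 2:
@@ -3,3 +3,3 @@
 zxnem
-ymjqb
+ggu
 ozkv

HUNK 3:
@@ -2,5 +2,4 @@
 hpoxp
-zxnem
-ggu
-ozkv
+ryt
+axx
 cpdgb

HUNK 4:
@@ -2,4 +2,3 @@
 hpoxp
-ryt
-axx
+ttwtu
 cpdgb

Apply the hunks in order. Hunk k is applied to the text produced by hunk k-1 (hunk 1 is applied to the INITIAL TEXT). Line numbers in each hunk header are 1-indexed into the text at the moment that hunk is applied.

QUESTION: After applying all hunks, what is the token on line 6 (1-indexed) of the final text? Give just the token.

Hunk 1: at line 5 remove [gunf,gje] add [cpdgb] -> 10 lines: wwq hpoxp zxnem ymjqb ozkv cpdgb ltlnj ssvnr nlm vsnqf
Hunk 2: at line 3 remove [ymjqb] add [ggu] -> 10 lines: wwq hpoxp zxnem ggu ozkv cpdgb ltlnj ssvnr nlm vsnqf
Hunk 3: at line 2 remove [zxnem,ggu,ozkv] add [ryt,axx] -> 9 lines: wwq hpoxp ryt axx cpdgb ltlnj ssvnr nlm vsnqf
Hunk 4: at line 2 remove [ryt,axx] add [ttwtu] -> 8 lines: wwq hpoxp ttwtu cpdgb ltlnj ssvnr nlm vsnqf
Final line 6: ssvnr

Answer: ssvnr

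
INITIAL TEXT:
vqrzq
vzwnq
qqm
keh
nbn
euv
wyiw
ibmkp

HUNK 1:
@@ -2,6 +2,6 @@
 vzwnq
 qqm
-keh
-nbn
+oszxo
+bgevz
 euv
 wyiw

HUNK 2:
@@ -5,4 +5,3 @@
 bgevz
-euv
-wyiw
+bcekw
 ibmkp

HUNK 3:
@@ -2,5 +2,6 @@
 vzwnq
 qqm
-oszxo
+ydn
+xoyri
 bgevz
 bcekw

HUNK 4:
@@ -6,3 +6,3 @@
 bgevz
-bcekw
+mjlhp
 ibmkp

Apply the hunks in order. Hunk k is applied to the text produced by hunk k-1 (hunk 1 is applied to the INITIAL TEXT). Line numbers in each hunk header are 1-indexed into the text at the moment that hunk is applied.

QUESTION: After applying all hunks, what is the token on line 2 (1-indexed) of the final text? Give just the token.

Answer: vzwnq

Derivation:
Hunk 1: at line 2 remove [keh,nbn] add [oszxo,bgevz] -> 8 lines: vqrzq vzwnq qqm oszxo bgevz euv wyiw ibmkp
Hunk 2: at line 5 remove [euv,wyiw] add [bcekw] -> 7 lines: vqrzq vzwnq qqm oszxo bgevz bcekw ibmkp
Hunk 3: at line 2 remove [oszxo] add [ydn,xoyri] -> 8 lines: vqrzq vzwnq qqm ydn xoyri bgevz bcekw ibmkp
Hunk 4: at line 6 remove [bcekw] add [mjlhp] -> 8 lines: vqrzq vzwnq qqm ydn xoyri bgevz mjlhp ibmkp
Final line 2: vzwnq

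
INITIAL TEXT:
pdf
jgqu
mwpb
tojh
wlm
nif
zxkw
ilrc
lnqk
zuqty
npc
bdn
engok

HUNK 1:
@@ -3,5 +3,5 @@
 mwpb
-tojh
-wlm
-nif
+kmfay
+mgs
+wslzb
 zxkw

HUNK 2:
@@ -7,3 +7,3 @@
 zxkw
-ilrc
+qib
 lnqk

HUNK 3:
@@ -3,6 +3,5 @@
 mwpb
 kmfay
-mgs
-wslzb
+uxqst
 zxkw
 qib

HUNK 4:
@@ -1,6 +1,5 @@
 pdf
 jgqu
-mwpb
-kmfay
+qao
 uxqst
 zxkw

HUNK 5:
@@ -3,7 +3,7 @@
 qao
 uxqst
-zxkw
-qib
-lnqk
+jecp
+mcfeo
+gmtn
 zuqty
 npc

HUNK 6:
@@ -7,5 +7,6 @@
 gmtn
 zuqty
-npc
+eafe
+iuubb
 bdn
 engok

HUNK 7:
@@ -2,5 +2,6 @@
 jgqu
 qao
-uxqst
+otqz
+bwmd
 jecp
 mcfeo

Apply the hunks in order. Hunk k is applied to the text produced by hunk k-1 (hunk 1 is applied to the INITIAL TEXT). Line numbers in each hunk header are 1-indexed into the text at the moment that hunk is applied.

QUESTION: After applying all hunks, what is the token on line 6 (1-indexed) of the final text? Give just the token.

Hunk 1: at line 3 remove [tojh,wlm,nif] add [kmfay,mgs,wslzb] -> 13 lines: pdf jgqu mwpb kmfay mgs wslzb zxkw ilrc lnqk zuqty npc bdn engok
Hunk 2: at line 7 remove [ilrc] add [qib] -> 13 lines: pdf jgqu mwpb kmfay mgs wslzb zxkw qib lnqk zuqty npc bdn engok
Hunk 3: at line 3 remove [mgs,wslzb] add [uxqst] -> 12 lines: pdf jgqu mwpb kmfay uxqst zxkw qib lnqk zuqty npc bdn engok
Hunk 4: at line 1 remove [mwpb,kmfay] add [qao] -> 11 lines: pdf jgqu qao uxqst zxkw qib lnqk zuqty npc bdn engok
Hunk 5: at line 3 remove [zxkw,qib,lnqk] add [jecp,mcfeo,gmtn] -> 11 lines: pdf jgqu qao uxqst jecp mcfeo gmtn zuqty npc bdn engok
Hunk 6: at line 7 remove [npc] add [eafe,iuubb] -> 12 lines: pdf jgqu qao uxqst jecp mcfeo gmtn zuqty eafe iuubb bdn engok
Hunk 7: at line 2 remove [uxqst] add [otqz,bwmd] -> 13 lines: pdf jgqu qao otqz bwmd jecp mcfeo gmtn zuqty eafe iuubb bdn engok
Final line 6: jecp

Answer: jecp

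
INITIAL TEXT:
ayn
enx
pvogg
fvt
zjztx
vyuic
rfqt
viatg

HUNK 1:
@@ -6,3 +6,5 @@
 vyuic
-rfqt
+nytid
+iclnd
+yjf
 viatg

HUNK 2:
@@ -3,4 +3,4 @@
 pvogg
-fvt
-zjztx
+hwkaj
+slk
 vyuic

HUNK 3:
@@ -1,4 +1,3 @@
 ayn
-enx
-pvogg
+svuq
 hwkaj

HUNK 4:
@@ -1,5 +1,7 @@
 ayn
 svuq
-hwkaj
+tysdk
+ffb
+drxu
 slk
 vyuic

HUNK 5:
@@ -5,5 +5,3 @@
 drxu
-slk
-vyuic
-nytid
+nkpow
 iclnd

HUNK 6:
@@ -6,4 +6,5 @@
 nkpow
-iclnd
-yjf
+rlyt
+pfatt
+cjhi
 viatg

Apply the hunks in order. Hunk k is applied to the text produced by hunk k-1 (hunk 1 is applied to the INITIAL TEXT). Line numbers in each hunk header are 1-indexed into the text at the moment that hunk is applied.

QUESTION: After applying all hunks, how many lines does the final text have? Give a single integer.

Answer: 10

Derivation:
Hunk 1: at line 6 remove [rfqt] add [nytid,iclnd,yjf] -> 10 lines: ayn enx pvogg fvt zjztx vyuic nytid iclnd yjf viatg
Hunk 2: at line 3 remove [fvt,zjztx] add [hwkaj,slk] -> 10 lines: ayn enx pvogg hwkaj slk vyuic nytid iclnd yjf viatg
Hunk 3: at line 1 remove [enx,pvogg] add [svuq] -> 9 lines: ayn svuq hwkaj slk vyuic nytid iclnd yjf viatg
Hunk 4: at line 1 remove [hwkaj] add [tysdk,ffb,drxu] -> 11 lines: ayn svuq tysdk ffb drxu slk vyuic nytid iclnd yjf viatg
Hunk 5: at line 5 remove [slk,vyuic,nytid] add [nkpow] -> 9 lines: ayn svuq tysdk ffb drxu nkpow iclnd yjf viatg
Hunk 6: at line 6 remove [iclnd,yjf] add [rlyt,pfatt,cjhi] -> 10 lines: ayn svuq tysdk ffb drxu nkpow rlyt pfatt cjhi viatg
Final line count: 10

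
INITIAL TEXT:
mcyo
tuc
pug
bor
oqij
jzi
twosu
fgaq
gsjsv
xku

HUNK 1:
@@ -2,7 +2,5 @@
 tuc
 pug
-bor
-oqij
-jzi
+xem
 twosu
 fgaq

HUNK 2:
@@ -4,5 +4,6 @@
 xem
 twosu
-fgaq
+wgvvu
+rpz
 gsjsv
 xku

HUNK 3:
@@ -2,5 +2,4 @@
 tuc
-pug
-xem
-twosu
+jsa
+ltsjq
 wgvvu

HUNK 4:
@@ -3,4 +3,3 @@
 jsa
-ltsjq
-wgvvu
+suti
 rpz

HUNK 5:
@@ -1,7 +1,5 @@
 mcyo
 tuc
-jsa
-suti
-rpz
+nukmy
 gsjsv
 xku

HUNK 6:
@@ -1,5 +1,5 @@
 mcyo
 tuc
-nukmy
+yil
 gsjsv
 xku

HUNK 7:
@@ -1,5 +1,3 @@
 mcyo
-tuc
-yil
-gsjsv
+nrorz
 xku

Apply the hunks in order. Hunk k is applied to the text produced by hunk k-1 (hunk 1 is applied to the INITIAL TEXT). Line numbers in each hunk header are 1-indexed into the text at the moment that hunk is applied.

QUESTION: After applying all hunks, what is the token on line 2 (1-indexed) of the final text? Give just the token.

Hunk 1: at line 2 remove [bor,oqij,jzi] add [xem] -> 8 lines: mcyo tuc pug xem twosu fgaq gsjsv xku
Hunk 2: at line 4 remove [fgaq] add [wgvvu,rpz] -> 9 lines: mcyo tuc pug xem twosu wgvvu rpz gsjsv xku
Hunk 3: at line 2 remove [pug,xem,twosu] add [jsa,ltsjq] -> 8 lines: mcyo tuc jsa ltsjq wgvvu rpz gsjsv xku
Hunk 4: at line 3 remove [ltsjq,wgvvu] add [suti] -> 7 lines: mcyo tuc jsa suti rpz gsjsv xku
Hunk 5: at line 1 remove [jsa,suti,rpz] add [nukmy] -> 5 lines: mcyo tuc nukmy gsjsv xku
Hunk 6: at line 1 remove [nukmy] add [yil] -> 5 lines: mcyo tuc yil gsjsv xku
Hunk 7: at line 1 remove [tuc,yil,gsjsv] add [nrorz] -> 3 lines: mcyo nrorz xku
Final line 2: nrorz

Answer: nrorz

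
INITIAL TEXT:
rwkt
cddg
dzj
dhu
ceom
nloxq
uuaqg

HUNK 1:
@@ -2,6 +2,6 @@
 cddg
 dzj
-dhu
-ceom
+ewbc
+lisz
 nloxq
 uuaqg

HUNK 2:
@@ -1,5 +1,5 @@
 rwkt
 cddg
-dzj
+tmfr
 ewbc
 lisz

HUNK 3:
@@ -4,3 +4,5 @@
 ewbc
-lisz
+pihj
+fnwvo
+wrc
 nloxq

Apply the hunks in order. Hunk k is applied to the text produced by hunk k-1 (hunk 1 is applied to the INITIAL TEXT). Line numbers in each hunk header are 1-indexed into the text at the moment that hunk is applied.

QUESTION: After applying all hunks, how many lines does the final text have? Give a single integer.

Answer: 9

Derivation:
Hunk 1: at line 2 remove [dhu,ceom] add [ewbc,lisz] -> 7 lines: rwkt cddg dzj ewbc lisz nloxq uuaqg
Hunk 2: at line 1 remove [dzj] add [tmfr] -> 7 lines: rwkt cddg tmfr ewbc lisz nloxq uuaqg
Hunk 3: at line 4 remove [lisz] add [pihj,fnwvo,wrc] -> 9 lines: rwkt cddg tmfr ewbc pihj fnwvo wrc nloxq uuaqg
Final line count: 9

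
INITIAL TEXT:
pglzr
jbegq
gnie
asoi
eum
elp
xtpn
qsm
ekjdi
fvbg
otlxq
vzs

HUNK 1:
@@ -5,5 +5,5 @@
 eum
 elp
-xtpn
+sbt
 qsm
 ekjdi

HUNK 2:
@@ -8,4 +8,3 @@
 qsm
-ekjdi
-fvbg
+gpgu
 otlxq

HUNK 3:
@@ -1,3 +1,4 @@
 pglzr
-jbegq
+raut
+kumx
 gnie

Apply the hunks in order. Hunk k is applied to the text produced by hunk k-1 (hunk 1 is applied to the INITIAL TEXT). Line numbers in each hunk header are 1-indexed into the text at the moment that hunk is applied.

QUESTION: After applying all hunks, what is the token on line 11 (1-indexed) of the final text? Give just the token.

Answer: otlxq

Derivation:
Hunk 1: at line 5 remove [xtpn] add [sbt] -> 12 lines: pglzr jbegq gnie asoi eum elp sbt qsm ekjdi fvbg otlxq vzs
Hunk 2: at line 8 remove [ekjdi,fvbg] add [gpgu] -> 11 lines: pglzr jbegq gnie asoi eum elp sbt qsm gpgu otlxq vzs
Hunk 3: at line 1 remove [jbegq] add [raut,kumx] -> 12 lines: pglzr raut kumx gnie asoi eum elp sbt qsm gpgu otlxq vzs
Final line 11: otlxq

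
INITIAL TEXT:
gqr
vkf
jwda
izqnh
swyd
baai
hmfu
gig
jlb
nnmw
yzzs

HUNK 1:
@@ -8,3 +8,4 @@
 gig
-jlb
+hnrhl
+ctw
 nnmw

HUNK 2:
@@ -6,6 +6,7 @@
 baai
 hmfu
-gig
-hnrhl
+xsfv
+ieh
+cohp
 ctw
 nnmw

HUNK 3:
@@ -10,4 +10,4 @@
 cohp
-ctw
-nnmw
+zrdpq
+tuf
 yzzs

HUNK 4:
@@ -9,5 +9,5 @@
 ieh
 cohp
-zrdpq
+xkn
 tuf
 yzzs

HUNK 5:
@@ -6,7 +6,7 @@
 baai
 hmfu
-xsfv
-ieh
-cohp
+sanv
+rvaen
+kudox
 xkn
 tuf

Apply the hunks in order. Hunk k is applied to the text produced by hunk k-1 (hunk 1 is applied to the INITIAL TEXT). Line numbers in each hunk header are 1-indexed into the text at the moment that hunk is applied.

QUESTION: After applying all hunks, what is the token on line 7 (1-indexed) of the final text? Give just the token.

Answer: hmfu

Derivation:
Hunk 1: at line 8 remove [jlb] add [hnrhl,ctw] -> 12 lines: gqr vkf jwda izqnh swyd baai hmfu gig hnrhl ctw nnmw yzzs
Hunk 2: at line 6 remove [gig,hnrhl] add [xsfv,ieh,cohp] -> 13 lines: gqr vkf jwda izqnh swyd baai hmfu xsfv ieh cohp ctw nnmw yzzs
Hunk 3: at line 10 remove [ctw,nnmw] add [zrdpq,tuf] -> 13 lines: gqr vkf jwda izqnh swyd baai hmfu xsfv ieh cohp zrdpq tuf yzzs
Hunk 4: at line 9 remove [zrdpq] add [xkn] -> 13 lines: gqr vkf jwda izqnh swyd baai hmfu xsfv ieh cohp xkn tuf yzzs
Hunk 5: at line 6 remove [xsfv,ieh,cohp] add [sanv,rvaen,kudox] -> 13 lines: gqr vkf jwda izqnh swyd baai hmfu sanv rvaen kudox xkn tuf yzzs
Final line 7: hmfu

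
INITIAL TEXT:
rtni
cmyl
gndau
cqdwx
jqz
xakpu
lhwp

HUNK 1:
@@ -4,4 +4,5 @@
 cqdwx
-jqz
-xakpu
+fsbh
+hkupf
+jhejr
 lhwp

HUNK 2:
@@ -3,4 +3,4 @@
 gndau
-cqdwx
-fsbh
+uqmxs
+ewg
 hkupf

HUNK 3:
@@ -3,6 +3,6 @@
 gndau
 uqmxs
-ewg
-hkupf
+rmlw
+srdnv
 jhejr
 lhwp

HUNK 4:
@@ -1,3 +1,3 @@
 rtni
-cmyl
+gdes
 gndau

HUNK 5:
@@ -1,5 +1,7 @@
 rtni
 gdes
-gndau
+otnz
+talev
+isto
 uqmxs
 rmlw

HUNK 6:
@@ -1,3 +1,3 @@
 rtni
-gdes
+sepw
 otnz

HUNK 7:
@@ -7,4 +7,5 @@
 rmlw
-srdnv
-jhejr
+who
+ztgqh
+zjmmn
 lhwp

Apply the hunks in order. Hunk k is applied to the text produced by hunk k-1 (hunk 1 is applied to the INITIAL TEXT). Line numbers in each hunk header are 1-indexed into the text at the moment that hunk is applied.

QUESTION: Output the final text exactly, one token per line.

Hunk 1: at line 4 remove [jqz,xakpu] add [fsbh,hkupf,jhejr] -> 8 lines: rtni cmyl gndau cqdwx fsbh hkupf jhejr lhwp
Hunk 2: at line 3 remove [cqdwx,fsbh] add [uqmxs,ewg] -> 8 lines: rtni cmyl gndau uqmxs ewg hkupf jhejr lhwp
Hunk 3: at line 3 remove [ewg,hkupf] add [rmlw,srdnv] -> 8 lines: rtni cmyl gndau uqmxs rmlw srdnv jhejr lhwp
Hunk 4: at line 1 remove [cmyl] add [gdes] -> 8 lines: rtni gdes gndau uqmxs rmlw srdnv jhejr lhwp
Hunk 5: at line 1 remove [gndau] add [otnz,talev,isto] -> 10 lines: rtni gdes otnz talev isto uqmxs rmlw srdnv jhejr lhwp
Hunk 6: at line 1 remove [gdes] add [sepw] -> 10 lines: rtni sepw otnz talev isto uqmxs rmlw srdnv jhejr lhwp
Hunk 7: at line 7 remove [srdnv,jhejr] add [who,ztgqh,zjmmn] -> 11 lines: rtni sepw otnz talev isto uqmxs rmlw who ztgqh zjmmn lhwp

Answer: rtni
sepw
otnz
talev
isto
uqmxs
rmlw
who
ztgqh
zjmmn
lhwp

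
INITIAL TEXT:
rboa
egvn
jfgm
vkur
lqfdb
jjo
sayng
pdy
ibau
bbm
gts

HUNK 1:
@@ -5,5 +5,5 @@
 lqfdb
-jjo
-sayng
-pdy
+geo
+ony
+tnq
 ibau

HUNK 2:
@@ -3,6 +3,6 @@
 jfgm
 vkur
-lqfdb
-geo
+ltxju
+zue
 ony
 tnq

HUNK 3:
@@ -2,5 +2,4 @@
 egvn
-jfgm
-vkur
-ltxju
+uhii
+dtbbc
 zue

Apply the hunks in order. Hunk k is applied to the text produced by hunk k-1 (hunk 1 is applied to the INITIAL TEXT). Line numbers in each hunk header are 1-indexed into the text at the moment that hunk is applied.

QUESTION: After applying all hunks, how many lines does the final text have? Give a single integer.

Hunk 1: at line 5 remove [jjo,sayng,pdy] add [geo,ony,tnq] -> 11 lines: rboa egvn jfgm vkur lqfdb geo ony tnq ibau bbm gts
Hunk 2: at line 3 remove [lqfdb,geo] add [ltxju,zue] -> 11 lines: rboa egvn jfgm vkur ltxju zue ony tnq ibau bbm gts
Hunk 3: at line 2 remove [jfgm,vkur,ltxju] add [uhii,dtbbc] -> 10 lines: rboa egvn uhii dtbbc zue ony tnq ibau bbm gts
Final line count: 10

Answer: 10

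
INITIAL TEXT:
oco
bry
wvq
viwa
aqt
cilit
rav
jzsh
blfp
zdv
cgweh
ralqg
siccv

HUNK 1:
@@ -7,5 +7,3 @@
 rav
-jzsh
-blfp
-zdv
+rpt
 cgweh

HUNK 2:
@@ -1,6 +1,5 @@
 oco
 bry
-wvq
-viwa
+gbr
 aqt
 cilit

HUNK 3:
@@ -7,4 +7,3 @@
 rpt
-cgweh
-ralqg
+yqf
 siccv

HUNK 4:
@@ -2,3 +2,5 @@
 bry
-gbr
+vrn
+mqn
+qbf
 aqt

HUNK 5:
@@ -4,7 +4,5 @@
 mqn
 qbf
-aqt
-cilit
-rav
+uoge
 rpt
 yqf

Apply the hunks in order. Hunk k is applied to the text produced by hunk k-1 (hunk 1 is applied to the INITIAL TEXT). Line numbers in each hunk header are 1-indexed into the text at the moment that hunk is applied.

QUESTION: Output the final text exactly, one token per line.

Hunk 1: at line 7 remove [jzsh,blfp,zdv] add [rpt] -> 11 lines: oco bry wvq viwa aqt cilit rav rpt cgweh ralqg siccv
Hunk 2: at line 1 remove [wvq,viwa] add [gbr] -> 10 lines: oco bry gbr aqt cilit rav rpt cgweh ralqg siccv
Hunk 3: at line 7 remove [cgweh,ralqg] add [yqf] -> 9 lines: oco bry gbr aqt cilit rav rpt yqf siccv
Hunk 4: at line 2 remove [gbr] add [vrn,mqn,qbf] -> 11 lines: oco bry vrn mqn qbf aqt cilit rav rpt yqf siccv
Hunk 5: at line 4 remove [aqt,cilit,rav] add [uoge] -> 9 lines: oco bry vrn mqn qbf uoge rpt yqf siccv

Answer: oco
bry
vrn
mqn
qbf
uoge
rpt
yqf
siccv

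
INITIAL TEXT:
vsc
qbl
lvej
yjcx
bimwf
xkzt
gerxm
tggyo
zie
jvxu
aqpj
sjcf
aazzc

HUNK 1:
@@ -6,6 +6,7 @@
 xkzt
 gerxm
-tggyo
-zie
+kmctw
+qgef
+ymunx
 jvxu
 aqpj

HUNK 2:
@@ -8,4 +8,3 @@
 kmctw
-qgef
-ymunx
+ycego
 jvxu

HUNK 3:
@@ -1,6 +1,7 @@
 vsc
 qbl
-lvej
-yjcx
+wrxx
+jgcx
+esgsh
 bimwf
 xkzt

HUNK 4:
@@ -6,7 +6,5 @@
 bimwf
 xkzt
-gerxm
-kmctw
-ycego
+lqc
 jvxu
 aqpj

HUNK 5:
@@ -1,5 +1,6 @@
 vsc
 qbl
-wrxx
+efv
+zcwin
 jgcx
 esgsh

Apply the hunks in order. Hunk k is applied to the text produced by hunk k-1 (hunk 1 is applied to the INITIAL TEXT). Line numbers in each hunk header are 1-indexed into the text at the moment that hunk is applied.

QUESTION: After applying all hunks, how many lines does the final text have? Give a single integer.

Hunk 1: at line 6 remove [tggyo,zie] add [kmctw,qgef,ymunx] -> 14 lines: vsc qbl lvej yjcx bimwf xkzt gerxm kmctw qgef ymunx jvxu aqpj sjcf aazzc
Hunk 2: at line 8 remove [qgef,ymunx] add [ycego] -> 13 lines: vsc qbl lvej yjcx bimwf xkzt gerxm kmctw ycego jvxu aqpj sjcf aazzc
Hunk 3: at line 1 remove [lvej,yjcx] add [wrxx,jgcx,esgsh] -> 14 lines: vsc qbl wrxx jgcx esgsh bimwf xkzt gerxm kmctw ycego jvxu aqpj sjcf aazzc
Hunk 4: at line 6 remove [gerxm,kmctw,ycego] add [lqc] -> 12 lines: vsc qbl wrxx jgcx esgsh bimwf xkzt lqc jvxu aqpj sjcf aazzc
Hunk 5: at line 1 remove [wrxx] add [efv,zcwin] -> 13 lines: vsc qbl efv zcwin jgcx esgsh bimwf xkzt lqc jvxu aqpj sjcf aazzc
Final line count: 13

Answer: 13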